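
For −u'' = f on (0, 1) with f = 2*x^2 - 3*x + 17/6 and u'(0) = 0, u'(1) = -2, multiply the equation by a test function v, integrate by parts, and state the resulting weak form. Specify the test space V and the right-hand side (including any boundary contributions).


V = H^1(0, 1) (v unrestricted at boundary; u is determined up to an additive constant); weak form: ∫_0^1 u'v' dx = ∫_0^1 (2*x^2 - 3*x + 17/6) v dx − 2·v(1) for all v ∈ V.

Multiply both sides by a test function v and integrate from 0 to 1:
  ∫_0^1 −u''(x) v(x) dx = ∫_0^1 f(x) v(x) dx.
Integrate the LHS by parts once:
  ∫_0^1 −u'' v dx = −[u'(x) v(x)]_0^1 + ∫_0^1 u'(x) v'(x) dx.
Thus ∫_0^1 u'(x) v'(x) dx = ∫_0^1 f(x) v(x) dx + [u'(x) v(x)]_0^1.
Choose V so that boundary terms are either known or forced to vanish.
u has inhomogeneous Neumann u'(0) = 0, u'(1) = -2. [u' v]_0^1 = (-2)·v(1) − (0)·v(0) = − 2·v(1). Take V = H^1(0, 1); boundary term becomes part of RHS.
Weak formulation: find u (satisfying any essential BC) such that ∫_0^1 u'(x) v'(x) dx = ∫_0^1 f v dx − 2·v(1) for all v ∈ V (Neumann data are natural BCs: they enter the RHS as boundary terms).
Substituting f(x) = 2*x^2 - 3*x + 17/6, the right-hand side is ∫_0^1 (2*x^2 - 3*x + 17/6) v dx − 2·v(1).
Compatibility check (pure Neumann): taking v ≡ 1 ∈ V gives 0 = ∫_0^1 f dx + (-2) − (0), i.e. ∫_0^1 f dx must equal u'(0) − u'(1) = 2. Indeed ∫_0^1 (2*x^2 - 3*x + 17/6) dx = 2, so the data are compatible. The solution is then unique only up to an additive constant (fix it e.g. by requiring ∫_0^1 u dx = 0).


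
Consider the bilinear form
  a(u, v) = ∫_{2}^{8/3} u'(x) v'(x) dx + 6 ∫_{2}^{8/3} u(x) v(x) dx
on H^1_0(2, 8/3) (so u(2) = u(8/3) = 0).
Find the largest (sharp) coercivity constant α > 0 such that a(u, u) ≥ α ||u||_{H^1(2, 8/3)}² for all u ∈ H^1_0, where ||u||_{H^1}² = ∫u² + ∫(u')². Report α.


α = 1

Coercivity of a(·,·) on H^1_0(2, 8/3) means a(u, u) ≥ α ||u||_{H^1}² for every u ∈ H^1_0.
The interval has length L = 2/3, and Poincaré/coercivity depend only on L. Here a(u, u) = ∫(u')² + (6)·∫u².
Here c = 6 ≥ 1, so a(u,u) = ∫(u')² + c∫u² ≥ ∫(u')² + ∫u² = ||u||_{H^1}², i.e. α = 1 works. No larger α is possible: a(u,u) ≥ α||u||_{H^1}² means (1−α)∫(u')² ≥ (α−c)∫u², and for the modes u_n = sin(nπ(x−x₀)/L) (x₀ the left endpoint) one has ∫u_n²/∫(u_n')² = (L/(nπ))² → 0, so a(u_n,u_n)/||u_n||_{H^1}² → 1. Hence the optimal constant is α = 1.
Therefore α = 1.


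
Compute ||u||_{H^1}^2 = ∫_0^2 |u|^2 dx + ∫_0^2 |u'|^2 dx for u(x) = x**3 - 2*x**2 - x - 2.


||u||_{H^1}^2 = 1214/35

The H^1 norm (squared) on an interval (0, L) is
  ||u||_{H^1}^2 = ∫_0^L u(x)^2 dx + ∫_0^L u'(x)^2 dx.
Compute u'(x) = 3*x**2 - 4*x - 1.
Then u(x)^2 = x**6 - 4*x**5 + 2*x**4 + 9*x**2 + 4*x + 4 and u'(x)^2 = 9*x**4 - 24*x**3 + 10*x**2 + 8*x + 1.
Integrate each monomial from 0 to 2 using ∫_0^2 c·x^n dx = c·2^(n+1)/(n+1):
  ∫_0^2 u(x)^2 dx = ∫_0^2 (x^6 - 4*x^5 + 2*x^4 + 9*x^2 + 4*x + 4) dx. Term by term:
    ∫_0^2 x^6 dx = 128/7;  ∫_0^2 -4*x^5 dx = -128/3;  ∫_0^2 2*x^4 dx = 64/5;
    ∫_0^2 9*x^2 dx = 24;  ∫_0^2 4*x dx = 8;  ∫_0^2 4 dx = 8.
  Sum: 128/7 − 128/3 + 64/5 + 24 + 8 + 8 = 2984/105.
  ∫_0^2 u'(x)^2 dx = ∫_0^2 (9*x^4 - 24*x^3 + 10*x^2 + 8*x + 1) dx. Term by term:
    ∫_0^2 9*x^4 dx = 288/5;  ∫_0^2 -24*x^3 dx = -96;  ∫_0^2 10*x^2 dx = 80/3;
    ∫_0^2 8*x dx = 16;  ∫_0^2 1 dx = 2.
  Sum: 288/5 − 96 + 80/3 + 16 + 2 = 94/15.
Adding: ||u||_{H^1}^2 = 2984/105 + 94/15 = 1214/35.


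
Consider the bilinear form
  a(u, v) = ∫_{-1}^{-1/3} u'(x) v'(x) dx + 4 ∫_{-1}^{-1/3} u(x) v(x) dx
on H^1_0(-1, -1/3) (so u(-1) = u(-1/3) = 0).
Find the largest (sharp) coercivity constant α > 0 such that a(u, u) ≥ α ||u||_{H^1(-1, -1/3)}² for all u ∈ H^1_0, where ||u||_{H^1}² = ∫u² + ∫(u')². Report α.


α = 1

Coercivity of a(·,·) on H^1_0(-1, -1/3) means a(u, u) ≥ α ||u||_{H^1}² for every u ∈ H^1_0.
The interval has length L = 2/3, and Poincaré/coercivity depend only on L. Here a(u, u) = ∫(u')² + (4)·∫u².
Here c = 4 ≥ 1, so a(u,u) = ∫(u')² + c∫u² ≥ ∫(u')² + ∫u² = ||u||_{H^1}², i.e. α = 1 works. No larger α is possible: a(u,u) ≥ α||u||_{H^1}² means (1−α)∫(u')² ≥ (α−c)∫u², and for the modes u_n = sin(nπ(x−x₀)/L) (x₀ the left endpoint) one has ∫u_n²/∫(u_n')² = (L/(nπ))² → 0, so a(u_n,u_n)/||u_n||_{H^1}² → 1. Hence the optimal constant is α = 1.
Therefore α = 1.


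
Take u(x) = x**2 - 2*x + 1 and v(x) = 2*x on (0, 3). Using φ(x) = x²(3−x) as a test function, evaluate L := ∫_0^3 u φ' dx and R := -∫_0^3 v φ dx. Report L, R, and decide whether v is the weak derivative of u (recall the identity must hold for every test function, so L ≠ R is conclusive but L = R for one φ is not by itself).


LHS = -54/5, RHS = -243/10. No, v is not the weak derivative of u.

u(x) = x**2 - 2*x + 1, classical derivative u'(x) = 2*x - 2.
φ(x) = x²(3−x), so φ'(x) = 3*x*(2 - x).
Note φ(0) = φ(3) = 0, so the boundary term u·φ vanishes.
LHS = ∫_0^3 u(x) φ'(x) dx = ∫_0^3 (-3*x^4 + 12*x^3 - 15*x^2 + 6*x) dx. Term by term:
  ∫_0^3 -3*x^4 dx = -729/5;  ∫_0^3 12*x^3 dx = 243;  ∫_0^3 -15*x^2 dx = -135;
  ∫_0^3 6*x dx = 27.
Sum: -729/5 + 243 − 135 + 27 = -54/5.
So LHS = -54/5.
∫_0^3 v(x) φ(x) dx = ∫_0^3 (-2*x^4 + 6*x^3) dx. Term by term:
  ∫_0^3 -2*x^4 dx = -486/5;  ∫_0^3 6*x^3 dx = 243/2.
Sum: -486/5 + 243/2 = 243/10.
So RHS = -∫_0^3 v(x) φ(x) dx = -243/10.
LHS − RHS = 27/2 ≠ 0, so the identity fails.
(For a valid weak derivative the identity must hold for EVERY test function, in particular this one. The failure shows v is NOT the weak derivative of u.)
Correct weak derivative would be u'(x) = 2*x - 2.


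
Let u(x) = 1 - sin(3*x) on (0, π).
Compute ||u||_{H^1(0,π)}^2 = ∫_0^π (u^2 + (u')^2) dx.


||u||_{H^1(0,π)}^2 = -4/3 + 6*π

u'(x) = -3*cos(3*x).
Expand u² and (u')² and integrate term by term on (0, π), using: for integers n ≥ 1, ∫_0^π sin²(nx) dx = ∫_0^π cos²(nx) dx = π/2; for n ≠ n', ∫_0^π sin(nx)sin(n'x) dx = ∫_0^π cos(nx)cos(n'x) dx = 0; and by product-to-sum, ∫_0^π sin(nx)cos(n'x) dx = ½∫_0^π [sin((n+n')x) + sin((n−n')x)] dx, which is 0 when n+n' is even and 2n/(n²−n'²) when n+n' is odd (it need not vanish on (0, π)). For the constant mode: ∫_0^π 1 dx = π, ∫_0^π cos(nx) dx = 0, ∫_0^π sin(nx) dx = (1−(−1)^n)/n.
  u² squared terms: (1)²·∫1 dx = 1·π = π;  (-1)²·∫sin(3x)² dx = 1·π/2 = π/2.
  u² cross terms: 2·(1)·(-1)·∫1·sin(3x) dx = -2·(2/3) = -4/3.
  So ∫_0^π u² dx = π + π/2 − 4/3 = -4/3 + 3*π/2.
  (u')² squared terms: (-3)²·∫cos(3x)² dx = 9·π/2 = 9*π/2.
  So ∫_0^π (u')² dx = 9*π/2.
||u||_{H^1}^2 = (-4/3 + 3*π/2) + (9*π/2) = -4/3 + 6*π.


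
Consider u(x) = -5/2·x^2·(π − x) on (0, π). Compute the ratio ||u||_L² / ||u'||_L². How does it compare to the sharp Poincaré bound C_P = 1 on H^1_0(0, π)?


||u||_L² / ||u'||_L² = sqrt(14)*π/14 < C_P = 1.

u(x) = -5/2·x^2·(π − x), so u'(x) = 5*x*(3*x - 2*π)/2.
u(x) = -5/2·x^2·(π − x) vanishes at x = 0 and x = π, so u ∈ H^1_0(0, π). Differentiate via the product rule and integrate the resulting polynomials term by term.
  ∫_0^π u² dx = ∫_0^π (25*x^6/4 - 25*π*x^5/2 + 25*π^2*x^4/4) dx. Term by term:
    ∫_0^π 25*x^6/4 dx = 25*π^7/28;  ∫_0^π -25*π*x^5/2 dx = -25*π^7/12;  ∫_0^π 25*π^2*x^4/4 dx = 5*π^7/4.
  Sum: 25*π^7/28 − 25*π^7/12 + 5*π^7/4 = 5*π^7/84.
  ∫_0^π (u')² dx = ∫_0^π (225*x^4/4 - 75*π*x^3 + 25*π^2*x^2) dx. Term by term:
    ∫_0^π 225*x^4/4 dx = 45*π^5/4;  ∫_0^π -75*π*x^3 dx = -75*π^5/4;  ∫_0^π 25*π^2*x^2 dx = 25*π^5/3.
  Sum: 45*π^5/4 − 75*π^5/4 + 25*π^5/3 = 5*π^5/6.
∫_0^π u² dx = 5*π^7/84, so ||u||_L² = sqrt(105)*π^(7/2)/42.
∫_0^π (u')² dx = 5*π^5/6, so ||u'||_L² = sqrt(30)*π^(5/2)/6.
Ratio ||u||_L² / ||u'||_L² = sqrt(14)*π/14.
Sharp Poincaré constant on H^1_0(0, π) is C_P = L/π = 1, achieved by sin(x).
A polynomial bump cannot attain the sharp Poincaré constant (only the first sine eigenfunction does), so the ratio is strictly less than C_P, consistent with ||u||_L² ≤ C_P ||u'||_L².


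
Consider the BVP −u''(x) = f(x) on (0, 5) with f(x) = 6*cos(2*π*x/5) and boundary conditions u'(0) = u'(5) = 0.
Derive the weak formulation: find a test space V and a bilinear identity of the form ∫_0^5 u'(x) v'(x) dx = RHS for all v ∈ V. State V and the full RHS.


V = H^1(0, 5) (no boundary constraint on v; u is determined up to an additive constant); weak form: ∫_0^5 u'v' dx = ∫_0^5 (6*cos(2*π*x/5)) v dx for all v ∈ V.

Multiply both sides by a test function v and integrate from 0 to 5:
  ∫_0^5 −u''(x) v(x) dx = ∫_0^5 f(x) v(x) dx.
Integrate the LHS by parts once:
  ∫_0^5 −u'' v dx = −[u'(x) v(x)]_0^5 + ∫_0^5 u'(x) v'(x) dx.
Thus ∫_0^5 u'(x) v'(x) dx = ∫_0^5 f(x) v(x) dx + [u'(x) v(x)]_0^5.
Choose V so that boundary terms are either known or forced to vanish.
u has homogeneous Neumann: u'(0) = u'(5) = 0. So [u' v]_0^5 = 0·v(5) − 0·v(0) = 0 for any v; take V = H^1(0, 5).
Weak formulation: find u (satisfying any essential BC) such that ∫_0^5 u'(x) v'(x) dx = ∫_0^5 f v dx for all v ∈ V (homogeneous Neumann, so boundary terms vanish).
Substituting f(x) = 6*cos(2*π*x/5), the right-hand side is ∫_0^5 (6*cos(2*π*x/5)) v dx.
Compatibility check (pure Neumann): taking v ≡ 1 ∈ V gives 0 = ∫_0^5 f dx + (0) − (0), i.e. ∫_0^5 f dx must equal u'(0) − u'(5) = 0. Indeed ∫_0^5 (6*cos(2*π*x/5)) dx = 0, so the data are compatible. The solution is then unique only up to an additive constant (fix it e.g. by requiring ∫_0^5 u dx = 0).


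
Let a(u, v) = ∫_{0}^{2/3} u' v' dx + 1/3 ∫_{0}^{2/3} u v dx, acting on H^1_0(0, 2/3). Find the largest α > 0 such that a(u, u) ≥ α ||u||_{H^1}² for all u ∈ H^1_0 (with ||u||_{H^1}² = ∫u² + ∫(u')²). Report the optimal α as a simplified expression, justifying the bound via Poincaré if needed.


α = (4 + 27*π^2)/(3*(4 + 9*π^2))

Coercivity of a(·,·) on H^1_0(0, 2/3) means a(u, u) ≥ α ||u||_{H^1}² for every u ∈ H^1_0.
The interval has length L = 2/3, and Poincaré/coercivity depend only on L. Here a(u, u) = ∫(u')² + (1/3)·∫u².
Here 0 < c = 1/3 < 1. The condition a(u,u) ≥ α||u||_{H^1}² reads (1−α)∫(u')² ≥ (α−c)∫u². Any admissible α is ≤ 1 (rapidly oscillating u have ∫u²/∫(u')² → 0), and α = 1 would force 0 ≥ (1−c)∫u², impossible since c < 1; so 1−α > 0. By the sharp Poincaré inequality on H^1_0 of an interval of length L, ∫(u')² ≥ (π/L)²∫u² with equality for the first sine mode sin(π(x−x₀)/L) (x₀ the left endpoint), so the inequality holds for all u iff (1−α)(π/L)² ≥ α − c, i.e. α ≤ ((π/L)² + c)/((π/L)² + 1) = (1 + c(L/π)²)/(1 + (L/π)²). With (π/L)² = 9*π^2/4 and c = 1/3, the largest admissible constant is α = ((π/L)² + c)/((π/L)² + 1).
Simplifying, α = (4 + 27*π^2)/(3*(4 + 9*π^2)).


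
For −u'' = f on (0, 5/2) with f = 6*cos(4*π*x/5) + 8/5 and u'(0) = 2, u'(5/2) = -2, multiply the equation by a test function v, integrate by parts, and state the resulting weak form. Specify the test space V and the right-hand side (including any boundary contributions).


V = H^1(0, 5/2) (v unrestricted at boundary; u is determined up to an additive constant); weak form: ∫_0^5/2 u'v' dx = ∫_0^5/2 (6*cos(4*π*x/5) + 8/5) v dx − 2·v(5/2) − 2·v(0) for all v ∈ V.

Multiply both sides by a test function v and integrate from 0 to 5/2:
  ∫_0^5/2 −u''(x) v(x) dx = ∫_0^5/2 f(x) v(x) dx.
Integrate the LHS by parts once:
  ∫_0^5/2 −u'' v dx = −[u'(x) v(x)]_0^5/2 + ∫_0^5/2 u'(x) v'(x) dx.
Thus ∫_0^5/2 u'(x) v'(x) dx = ∫_0^5/2 f(x) v(x) dx + [u'(x) v(x)]_0^5/2.
Choose V so that boundary terms are either known or forced to vanish.
u has inhomogeneous Neumann u'(0) = 2, u'(5/2) = -2. [u' v]_0^5/2 = (-2)·v(5/2) − (2)·v(0) = − 2·v(5/2) − 2·v(0). Take V = H^1(0, 5/2); boundary term becomes part of RHS.
Weak formulation: find u (satisfying any essential BC) such that ∫_0^5/2 u'(x) v'(x) dx = ∫_0^5/2 f v dx − 2·v(5/2) − 2·v(0) for all v ∈ V (Neumann data are natural BCs: they enter the RHS as boundary terms).
Substituting f(x) = 6*cos(4*π*x/5) + 8/5, the right-hand side is ∫_0^5/2 (6*cos(4*π*x/5) + 8/5) v dx − 2·v(5/2) − 2·v(0).
Compatibility check (pure Neumann): taking v ≡ 1 ∈ V gives 0 = ∫_0^5/2 f dx + (-2) − (2), i.e. ∫_0^5/2 f dx must equal u'(0) − u'(5/2) = 4. Indeed ∫_0^5/2 (6*cos(4*π*x/5) + 8/5) dx = 4, so the data are compatible. The solution is then unique only up to an additive constant (fix it e.g. by requiring ∫_0^5/2 u dx = 0).


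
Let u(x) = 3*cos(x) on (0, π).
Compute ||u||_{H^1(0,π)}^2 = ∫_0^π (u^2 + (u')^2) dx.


||u||_{H^1(0,π)}^2 = 9*π

u'(x) = -3*sin(x).
Expand u² and (u')² and integrate term by term on (0, π), using: for integers n ≥ 1, ∫_0^π sin²(nx) dx = ∫_0^π cos²(nx) dx = π/2; for n ≠ n', ∫_0^π sin(nx)sin(n'x) dx = ∫_0^π cos(nx)cos(n'x) dx = 0; and by product-to-sum, ∫_0^π sin(nx)cos(n'x) dx = ½∫_0^π [sin((n+n')x) + sin((n−n')x)] dx, which is 0 when n+n' is even and 2n/(n²−n'²) when n+n' is odd (it need not vanish on (0, π)).
  u² squared terms: (3)²·∫cos(x)² dx = 9·π/2 = 9*π/2.
  So ∫_0^π u² dx = 9*π/2.
  (u')² squared terms: (-3)²·∫sin(x)² dx = 9·π/2 = 9*π/2.
  So ∫_0^π (u')² dx = 9*π/2.
||u||_{H^1}^2 = (9*π/2) + (9*π/2) = 9*π.


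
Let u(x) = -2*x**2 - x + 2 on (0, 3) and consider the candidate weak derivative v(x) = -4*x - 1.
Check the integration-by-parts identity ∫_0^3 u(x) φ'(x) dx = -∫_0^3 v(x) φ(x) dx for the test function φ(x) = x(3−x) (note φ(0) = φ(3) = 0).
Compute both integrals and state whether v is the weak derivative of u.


LHS = 63/2, RHS = 63/2. Yes, v = u' weakly.

u(x) = -2*x**2 - x + 2, classical derivative u'(x) = -4*x - 1.
φ(x) = x(3−x), so φ'(x) = 3 - 2*x.
Note φ(0) = φ(3) = 0, so the boundary term u·φ vanishes.
LHS = ∫_0^3 u(x) φ'(x) dx = ∫_0^3 (4*x^3 - 4*x^2 - 7*x + 6) dx. Term by term:
  ∫_0^3 4*x^3 dx = 81;  ∫_0^3 -4*x^2 dx = -36;  ∫_0^3 -7*x dx = -63/2;
  ∫_0^3 6 dx = 18.
Sum: 81 − 36 − 63/2 + 18 = 63/2.
So LHS = 63/2.
∫_0^3 v(x) φ(x) dx = ∫_0^3 (4*x^3 - 11*x^2 - 3*x) dx. Term by term:
  ∫_0^3 4*x^3 dx = 81;  ∫_0^3 -11*x^2 dx = -99;  ∫_0^3 -3*x dx = -27/2.
Sum: 81 − 99 − 27/2 = -63/2.
So RHS = -∫_0^3 v(x) φ(x) dx = 63/2.
LHS = RHS, so the identity holds for this test φ.
Moreover u is smooth here and v(x) = u'(x) = -4*x - 1 pointwise, so the identity holds for every test function. Hence v is the weak derivative of u.


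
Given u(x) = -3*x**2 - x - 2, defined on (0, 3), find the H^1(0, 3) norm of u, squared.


||u||_{H^1}^2 = 10869/10

The H^1 norm (squared) on an interval (0, L) is
  ||u||_{H^1}^2 = ∫_0^L u(x)^2 dx + ∫_0^L u'(x)^2 dx.
Compute u'(x) = -6*x - 1.
Then u(x)^2 = 9*x**4 + 6*x**3 + 13*x**2 + 4*x + 4 and u'(x)^2 = 36*x**2 + 12*x + 1.
Integrate each monomial from 0 to 3 using ∫_0^3 c·x^n dx = c·3^(n+1)/(n+1):
  ∫_0^3 u(x)^2 dx = ∫_0^3 (9*x^4 + 6*x^3 + 13*x^2 + 4*x + 4) dx. Term by term:
    ∫_0^3 9*x^4 dx = 2187/5;  ∫_0^3 6*x^3 dx = 243/2;  ∫_0^3 13*x^2 dx = 117;
    ∫_0^3 4*x dx = 18;  ∫_0^3 4 dx = 12.
  Sum: 2187/5 + 243/2 + 117 + 18 + 12 = 7059/10.
  ∫_0^3 u'(x)^2 dx = ∫_0^3 (36*x^2 + 12*x + 1) dx. Term by term:
    ∫_0^3 36*x^2 dx = 324;  ∫_0^3 12*x dx = 54;  ∫_0^3 1 dx = 3.
  Sum: 324 + 54 + 3 = 381.
Adding: ||u||_{H^1}^2 = 7059/10 + 381 = 10869/10.


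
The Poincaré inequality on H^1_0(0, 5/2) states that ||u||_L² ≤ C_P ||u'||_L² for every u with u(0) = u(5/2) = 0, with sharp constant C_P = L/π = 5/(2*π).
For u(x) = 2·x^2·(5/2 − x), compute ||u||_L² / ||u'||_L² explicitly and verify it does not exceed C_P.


||u||_L² / ||u'||_L² = 5*sqrt(14)/28 < C_P = 5/(2*π).

u(x) = 2·x^2·(5/2 − x), so u'(x) = 2*x*(5 - 3*x).
u(x) = 2·x^2·(5/2 − x) vanishes at x = 0 and x = 5/2, so u ∈ H^1_0(0, 5/2). Differentiate via the product rule and integrate the resulting polynomials term by term.
  ∫_0^5/2 u² dx = ∫_0^5/2 (4*x^6 - 20*x^5 + 25*x^4) dx. Term by term:
    ∫_0^5/2 4*x^6 dx = 78125/224;  ∫_0^5/2 -20*x^5 dx = -78125/96;  ∫_0^5/2 25*x^4 dx = 15625/32.
  Sum: 78125/224 − 78125/96 + 15625/32 = 15625/672.
  ∫_0^5/2 (u')² dx = ∫_0^5/2 (36*x^4 - 120*x^3 + 100*x^2) dx. Term by term:
    ∫_0^5/2 36*x^4 dx = 5625/8;  ∫_0^5/2 -120*x^3 dx = -9375/8;  ∫_0^5/2 100*x^2 dx = 3125/6.
  Sum: 5625/8 − 9375/8 + 3125/6 = 625/12.
∫_0^5/2 u² dx = 15625/672, so ||u||_L² = 125*sqrt(42)/168.
∫_0^5/2 (u')² dx = 625/12, so ||u'||_L² = 25*sqrt(3)/6.
Ratio ||u||_L² / ||u'||_L² = 5*sqrt(14)/28.
Sharp Poincaré constant on H^1_0(0, 5/2) is C_P = L/π = 5/(2*π), achieved by sin(2*π/5·x).
A polynomial bump cannot attain the sharp Poincaré constant (only the first sine eigenfunction does), so the ratio is strictly less than C_P, consistent with ||u||_L² ≤ C_P ||u'||_L².


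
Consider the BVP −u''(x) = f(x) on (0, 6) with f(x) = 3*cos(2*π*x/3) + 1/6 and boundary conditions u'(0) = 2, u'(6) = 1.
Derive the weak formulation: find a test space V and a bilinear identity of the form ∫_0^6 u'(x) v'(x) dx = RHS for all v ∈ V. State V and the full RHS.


V = H^1(0, 6) (v unrestricted at boundary; u is determined up to an additive constant); weak form: ∫_0^6 u'v' dx = ∫_0^6 (3*cos(2*π*x/3) + 1/6) v dx + v(6) − 2·v(0) for all v ∈ V.

Multiply both sides by a test function v and integrate from 0 to 6:
  ∫_0^6 −u''(x) v(x) dx = ∫_0^6 f(x) v(x) dx.
Integrate the LHS by parts once:
  ∫_0^6 −u'' v dx = −[u'(x) v(x)]_0^6 + ∫_0^6 u'(x) v'(x) dx.
Thus ∫_0^6 u'(x) v'(x) dx = ∫_0^6 f(x) v(x) dx + [u'(x) v(x)]_0^6.
Choose V so that boundary terms are either known or forced to vanish.
u has inhomogeneous Neumann u'(0) = 2, u'(6) = 1. [u' v]_0^6 = (1)·v(6) − (2)·v(0) = v(6) − 2·v(0). Take V = H^1(0, 6); boundary term becomes part of RHS.
Weak formulation: find u (satisfying any essential BC) such that ∫_0^6 u'(x) v'(x) dx = ∫_0^6 f v dx + v(6) − 2·v(0) for all v ∈ V (Neumann data are natural BCs: they enter the RHS as boundary terms).
Substituting f(x) = 3*cos(2*π*x/3) + 1/6, the right-hand side is ∫_0^6 (3*cos(2*π*x/3) + 1/6) v dx + v(6) − 2·v(0).
Compatibility check (pure Neumann): taking v ≡ 1 ∈ V gives 0 = ∫_0^6 f dx + (1) − (2), i.e. ∫_0^6 f dx must equal u'(0) − u'(6) = 1. Indeed ∫_0^6 (3*cos(2*π*x/3) + 1/6) dx = 1, so the data are compatible. The solution is then unique only up to an additive constant (fix it e.g. by requiring ∫_0^6 u dx = 0).


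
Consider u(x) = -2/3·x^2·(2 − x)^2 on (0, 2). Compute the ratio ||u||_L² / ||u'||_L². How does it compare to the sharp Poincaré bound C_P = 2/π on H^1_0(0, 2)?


||u||_L² / ||u'||_L² = sqrt(3)/3 < C_P = 2/π.

u(x) = -2/3·x^2·(2 − x)^2, so u'(x) = 8*x*(-x^2 + 3*x - 2)/3.
u(x) = -2/3·x^2·(2 − x)^2 vanishes at x = 0 and x = 2, so u ∈ H^1_0(0, 2). Differentiate via the product rule and integrate the resulting polynomials term by term.
  ∫_0^2 u² dx = ∫_0^2 (4*x^8/9 - 32*x^7/9 + 32*x^6/3 - 128*x^5/9 + 64*x^4/9) dx. Term by term:
    ∫_0^2 4*x^8/9 dx = 2048/81;  ∫_0^2 -32*x^7/9 dx = -1024/9;  ∫_0^2 32*x^6/3 dx = 4096/21;
    ∫_0^2 -128*x^5/9 dx = -4096/27;  ∫_0^2 64*x^4/9 dx = 2048/45.
  Sum: 2048/81 − 1024/9 + 4096/21 − 4096/27 + 2048/45 = 1024/2835.
  ∫_0^2 (u')² dx = ∫_0^2 (64*x^6/9 - 128*x^5/3 + 832*x^4/9 - 256*x^3/3 + 256*x^2/9) dx. Term by term:
    ∫_0^2 64*x^6/9 dx = 8192/63;  ∫_0^2 -128*x^5/3 dx = -4096/9;  ∫_0^2 832*x^4/9 dx = 26624/45;
    ∫_0^2 -256*x^3/3 dx = -1024/3;  ∫_0^2 256*x^2/9 dx = 2048/27.
  Sum: 8192/63 − 4096/9 + 26624/45 − 1024/3 + 2048/27 = 1024/945.
∫_0^2 u² dx = 1024/2835, so ||u||_L² = 32*sqrt(35)/315.
∫_0^2 (u')² dx = 1024/945, so ||u'||_L² = 32*sqrt(105)/315.
Ratio ||u||_L² / ||u'||_L² = sqrt(3)/3.
Sharp Poincaré constant on H^1_0(0, 2) is C_P = L/π = 2/π, achieved by sin(π/2·x).
A polynomial bump cannot attain the sharp Poincaré constant (only the first sine eigenfunction does), so the ratio is strictly less than C_P, consistent with ||u||_L² ≤ C_P ||u'||_L².


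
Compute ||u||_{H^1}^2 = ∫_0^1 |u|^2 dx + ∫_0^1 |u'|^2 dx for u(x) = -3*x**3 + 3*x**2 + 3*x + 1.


||u||_{H^1}^2 = 654/35

The H^1 norm (squared) on an interval (0, L) is
  ||u||_{H^1}^2 = ∫_0^L u(x)^2 dx + ∫_0^L u'(x)^2 dx.
Compute u'(x) = -9*x**2 + 6*x + 3.
Then u(x)^2 = 9*x**6 - 18*x**5 - 9*x**4 + 12*x**3 + 15*x**2 + 6*x + 1 and u'(x)^2 = 81*x**4 - 108*x**3 - 18*x**2 + 36*x + 9.
Integrate each monomial from 0 to 1 using ∫_0^1 c·x^n dx = c·1^(n+1)/(n+1):
  ∫_0^1 u(x)^2 dx = ∫_0^1 (9*x^6 - 18*x^5 - 9*x^4 + 12*x^3 + 15*x^2 + 6*x + 1) dx. Term by term:
    ∫_0^1 9*x^6 dx = 9/7;  ∫_0^1 -18*x^5 dx = -3;  ∫_0^1 -9*x^4 dx = -9/5;
    ∫_0^1 12*x^3 dx = 3;  ∫_0^1 15*x^2 dx = 5;  ∫_0^1 6*x dx = 3;
    ∫_0^1 1 dx = 1.
  Sum: 9/7 − 3 − 9/5 + 3 + 5 + 3 + 1 = 297/35.
  ∫_0^1 u'(x)^2 dx = ∫_0^1 (81*x^4 - 108*x^3 - 18*x^2 + 36*x + 9) dx. Term by term:
    ∫_0^1 81*x^4 dx = 81/5;  ∫_0^1 -108*x^3 dx = -27;  ∫_0^1 -18*x^2 dx = -6;
    ∫_0^1 36*x dx = 18;  ∫_0^1 9 dx = 9.
  Sum: 81/5 − 27 − 6 + 18 + 9 = 51/5.
Adding: ||u||_{H^1}^2 = 297/35 + 51/5 = 654/35.


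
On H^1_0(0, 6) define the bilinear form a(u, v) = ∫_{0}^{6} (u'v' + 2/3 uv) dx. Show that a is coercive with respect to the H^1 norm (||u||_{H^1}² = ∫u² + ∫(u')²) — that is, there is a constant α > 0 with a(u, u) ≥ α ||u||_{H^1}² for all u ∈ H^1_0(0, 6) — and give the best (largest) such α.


α = (π^2 + 24)/(π^2 + 36)

Coercivity of a(·,·) on H^1_0(0, 6) means a(u, u) ≥ α ||u||_{H^1}² for every u ∈ H^1_0.
The interval has length L = 6, and Poincaré/coercivity depend only on L. Here a(u, u) = ∫(u')² + (2/3)·∫u².
Here 0 < c = 2/3 < 1. The condition a(u,u) ≥ α||u||_{H^1}² reads (1−α)∫(u')² ≥ (α−c)∫u². Any admissible α is ≤ 1 (rapidly oscillating u have ∫u²/∫(u')² → 0), and α = 1 would force 0 ≥ (1−c)∫u², impossible since c < 1; so 1−α > 0. By the sharp Poincaré inequality on H^1_0 of an interval of length L, ∫(u')² ≥ (π/L)²∫u² with equality for the first sine mode sin(π(x−x₀)/L) (x₀ the left endpoint), so the inequality holds for all u iff (1−α)(π/L)² ≥ α − c, i.e. α ≤ ((π/L)² + c)/((π/L)² + 1) = (1 + c(L/π)²)/(1 + (L/π)²). With (π/L)² = π^2/36 and c = 2/3, the largest admissible constant is α = ((π/L)² + c)/((π/L)² + 1).
Simplifying, α = (π^2 + 24)/(π^2 + 36).


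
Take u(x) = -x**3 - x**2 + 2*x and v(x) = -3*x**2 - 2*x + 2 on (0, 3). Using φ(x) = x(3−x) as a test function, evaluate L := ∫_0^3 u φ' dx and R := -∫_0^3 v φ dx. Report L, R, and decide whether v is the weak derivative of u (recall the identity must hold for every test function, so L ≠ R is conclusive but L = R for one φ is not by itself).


LHS = 819/20, RHS = 819/20. Yes, v = u' weakly.

u(x) = -x**3 - x**2 + 2*x, classical derivative u'(x) = -3*x**2 - 2*x + 2.
φ(x) = x(3−x), so φ'(x) = 3 - 2*x.
Note φ(0) = φ(3) = 0, so the boundary term u·φ vanishes.
LHS = ∫_0^3 u(x) φ'(x) dx = ∫_0^3 (2*x^4 - x^3 - 7*x^2 + 6*x) dx. Term by term:
  ∫_0^3 2*x^4 dx = 486/5;  ∫_0^3 -x^3 dx = -81/4;  ∫_0^3 -7*x^2 dx = -63;
  ∫_0^3 6*x dx = 27.
Sum: 486/5 − 81/4 − 63 + 27 = 819/20.
So LHS = 819/20.
∫_0^3 v(x) φ(x) dx = ∫_0^3 (3*x^4 - 7*x^3 - 8*x^2 + 6*x) dx. Term by term:
  ∫_0^3 3*x^4 dx = 729/5;  ∫_0^3 -7*x^3 dx = -567/4;  ∫_0^3 -8*x^2 dx = -72;
  ∫_0^3 6*x dx = 27.
Sum: 729/5 − 567/4 − 72 + 27 = -819/20.
So RHS = -∫_0^3 v(x) φ(x) dx = 819/20.
LHS = RHS, so the identity holds for this test φ.
Moreover u is smooth here and v(x) = u'(x) = -3*x**2 - 2*x + 2 pointwise, so the identity holds for every test function. Hence v is the weak derivative of u.


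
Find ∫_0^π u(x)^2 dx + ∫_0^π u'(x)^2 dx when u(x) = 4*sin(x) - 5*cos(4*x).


||u||_{H^1(0,π)}^2 = 272/3 + 457*π/2

u'(x) = 20*sin(4*x) + 4*cos(x).
Expand u² and (u')² and integrate term by term on (0, π), using: for integers n ≥ 1, ∫_0^π sin²(nx) dx = ∫_0^π cos²(nx) dx = π/2; for n ≠ n', ∫_0^π sin(nx)sin(n'x) dx = ∫_0^π cos(nx)cos(n'x) dx = 0; and by product-to-sum, ∫_0^π sin(nx)cos(n'x) dx = ½∫_0^π [sin((n+n')x) + sin((n−n')x)] dx, which is 0 when n+n' is even and 2n/(n²−n'²) when n+n' is odd (it need not vanish on (0, π)).
  u² squared terms: (-5)²·∫cos(4x)² dx = 25·π/2 = 25*π/2;  (4)²·∫sin(x)² dx = 16·π/2 = 8*π.
  u² cross terms: 2·(-5)·(4)·∫cos(4x)·sin(x) dx = -40·(-2/15) = 16/3.
  So ∫_0^π u² dx = 25*π/2 + 8*π + 16/3 = 16/3 + 41*π/2.
  (u')² squared terms: (4)²·∫cos(x)² dx = 16·π/2 = 8*π;  (20)²·∫sin(4x)² dx = 400·π/2 = 200*π.
  (u')² cross terms: 2·(4)·(20)·∫cos(x)·sin(4x) dx = 160·(8/15) = 256/3.
  So ∫_0^π (u')² dx = 8*π + 200*π + 256/3 = 256/3 + 208*π.
||u||_{H^1}^2 = (16/3 + 41*π/2) + (256/3 + 208*π) = 272/3 + 457*π/2.


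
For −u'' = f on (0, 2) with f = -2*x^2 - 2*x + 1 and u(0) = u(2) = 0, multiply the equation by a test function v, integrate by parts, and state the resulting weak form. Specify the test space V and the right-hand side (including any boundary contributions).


V = H^1_0(0, 2) (so v(0) = v(2) = 0); weak form: ∫_0^2 u'v' dx = ∫_0^2 (-2*x^2 - 2*x + 1) v dx for all v ∈ V.

Multiply both sides by a test function v and integrate from 0 to 2:
  ∫_0^2 −u''(x) v(x) dx = ∫_0^2 f(x) v(x) dx.
Integrate the LHS by parts once:
  ∫_0^2 −u'' v dx = −[u'(x) v(x)]_0^2 + ∫_0^2 u'(x) v'(x) dx.
Thus ∫_0^2 u'(x) v'(x) dx = ∫_0^2 f(x) v(x) dx + [u'(x) v(x)]_0^2.
Choose V so that boundary terms are either known or forced to vanish.
u is Dirichlet: u(0) = u(2) = 0. Let V = H^1_0(0, 2); then v(0) = v(2) = 0, and [u' v]_0^2 = 0.
Weak formulation: find u (satisfying any essential BC) such that ∫_0^2 u'(x) v'(x) dx = ∫_0^2 f v dx for all v ∈ V.
Substituting f(x) = -2*x^2 - 2*x + 1, the right-hand side is ∫_0^2 (-2*x^2 - 2*x + 1) v dx.


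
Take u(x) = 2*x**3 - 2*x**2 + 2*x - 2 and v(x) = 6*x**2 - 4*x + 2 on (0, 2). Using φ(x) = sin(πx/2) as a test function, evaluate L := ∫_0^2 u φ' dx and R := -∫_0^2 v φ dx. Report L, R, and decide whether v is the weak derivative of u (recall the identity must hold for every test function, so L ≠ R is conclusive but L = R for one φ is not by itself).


LHS = -40/π + 192/π^3, RHS = -40/π + 192/π^3. Yes, v = u' weakly.

u(x) = 2*x**3 - 2*x**2 + 2*x - 2, classical derivative u'(x) = 6*x**2 - 4*x + 2.
φ(x) = sin(πx/2), so φ'(x) = π*cos(π*x/2)/2.
Note φ(0) = φ(2) = 0, so the boundary term u·φ vanishes.
LHS = ∫_0^2 u(x) φ'(x) dx = ∫_0^2 (π*x^3*cos(π*x/2) - π*x^2*cos(π*x/2) + π*x*cos(π*x/2) - π*cos(π*x/2)) dx. Term by term:
  ∫_0^2 -π*cos(π*x/2) dx = 0;  ∫_0^2 π*x*cos(π*x/2) dx = -8/π;  ∫_0^2 π*x^3*cos(π*x/2) dx = -48/π + 192/π^3;
  ∫_0^2 -π*x^2*cos(π*x/2) dx = 16/π.
Sum: 0 − 8/π + -48/π + 192/π^3 + 16/π = -40/π + 192/π^3.
So LHS = -40/π + 192/π^3.
∫_0^2 v(x) φ(x) dx = ∫_0^2 (6*x^2*sin(π*x/2) - 4*x*sin(π*x/2) + 2*sin(π*x/2)) dx. Term by term:
  ∫_0^2 2*sin(π*x/2) dx = 8/π;  ∫_0^2 -4*x*sin(π*x/2) dx = -16/π;  ∫_0^2 6*x^2*sin(π*x/2) dx = -192/π^3 + 48/π.
Sum: 8/π − 16/π + -192/π^3 + 48/π = -192/π^3 + 40/π.
So RHS = -∫_0^2 v(x) φ(x) dx = -40/π + 192/π^3.
LHS = RHS, so the identity holds for this test φ.
Moreover u is smooth here and v(x) = u'(x) = 6*x**2 - 4*x + 2 pointwise, so the identity holds for every test function. Hence v is the weak derivative of u.


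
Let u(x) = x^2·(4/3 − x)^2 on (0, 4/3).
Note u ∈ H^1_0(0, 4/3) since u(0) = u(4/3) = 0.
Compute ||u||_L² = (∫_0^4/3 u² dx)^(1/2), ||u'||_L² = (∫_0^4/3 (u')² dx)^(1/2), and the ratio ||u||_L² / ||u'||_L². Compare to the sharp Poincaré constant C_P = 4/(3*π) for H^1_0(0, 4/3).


||u||_L² / ||u'||_L² = 2*sqrt(3)/9 < C_P = 4/(3*π).

u(x) = x^2·(4/3 − x)^2, so u'(x) = 4*x*(3*x - 4)*(3*x - 2)/9.
u(x) = x^2·(4/3 − x)^2 vanishes at x = 0 and x = 4/3, so u ∈ H^1_0(0, 4/3). Differentiate via the product rule and integrate the resulting polynomials term by term.
  ∫_0^4/3 u² dx = ∫_0^4/3 (x^8 - 16*x^7/3 + 32*x^6/3 - 256*x^5/27 + 256*x^4/81) dx. Term by term:
    ∫_0^4/3 x^8 dx = 262144/177147;  ∫_0^4/3 -16*x^7/3 dx = -131072/19683;  ∫_0^4/3 32*x^6/3 dx = 524288/45927;
    ∫_0^4/3 -256*x^5/27 dx = -524288/59049;  ∫_0^4/3 256*x^4/81 dx = 262144/98415.
  Sum: 262144/177147 − 131072/19683 + 524288/45927 − 524288/59049 + 262144/98415 = 131072/6200145.
  ∫_0^4/3 (u')² dx = ∫_0^4/3 (16*x^6 - 64*x^5 + 832*x^4/9 - 512*x^3/9 + 1024*x^2/81) dx. Term by term:
    ∫_0^4/3 16*x^6 dx = 262144/15309;  ∫_0^4/3 -64*x^5 dx = -131072/2187;  ∫_0^4/3 832*x^4/9 dx = 851968/10935;
    ∫_0^4/3 -512*x^3/9 dx = -32768/729;  ∫_0^4/3 1024*x^2/81 dx = 65536/6561.
  Sum: 262144/15309 − 131072/2187 + 851968/10935 − 32768/729 + 65536/6561 = 32768/229635.
∫_0^4/3 u² dx = 131072/6200145, so ||u||_L² = 256*sqrt(210)/25515.
∫_0^4/3 (u')² dx = 32768/229635, so ||u'||_L² = 128*sqrt(70)/2835.
Ratio ||u||_L² / ||u'||_L² = 2*sqrt(3)/9.
Sharp Poincaré constant on H^1_0(0, 4/3) is C_P = L/π = 4/(3*π), achieved by sin(3*π/4·x).
A polynomial bump cannot attain the sharp Poincaré constant (only the first sine eigenfunction does), so the ratio is strictly less than C_P, consistent with ||u||_L² ≤ C_P ||u'||_L².


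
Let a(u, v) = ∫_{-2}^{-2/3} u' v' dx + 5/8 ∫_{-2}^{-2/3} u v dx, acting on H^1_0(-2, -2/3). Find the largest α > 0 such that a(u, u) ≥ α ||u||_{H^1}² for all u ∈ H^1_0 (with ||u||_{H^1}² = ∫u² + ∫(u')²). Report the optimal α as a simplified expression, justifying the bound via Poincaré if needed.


α = (10 + 9*π^2)/(16 + 9*π^2)

Coercivity of a(·,·) on H^1_0(-2, -2/3) means a(u, u) ≥ α ||u||_{H^1}² for every u ∈ H^1_0.
The interval has length L = 4/3, and Poincaré/coercivity depend only on L. Here a(u, u) = ∫(u')² + (5/8)·∫u².
Here 0 < c = 5/8 < 1. The condition a(u,u) ≥ α||u||_{H^1}² reads (1−α)∫(u')² ≥ (α−c)∫u². Any admissible α is ≤ 1 (rapidly oscillating u have ∫u²/∫(u')² → 0), and α = 1 would force 0 ≥ (1−c)∫u², impossible since c < 1; so 1−α > 0. By the sharp Poincaré inequality on H^1_0 of an interval of length L, ∫(u')² ≥ (π/L)²∫u² with equality for the first sine mode sin(π(x−x₀)/L) (x₀ the left endpoint), so the inequality holds for all u iff (1−α)(π/L)² ≥ α − c, i.e. α ≤ ((π/L)² + c)/((π/L)² + 1) = (1 + c(L/π)²)/(1 + (L/π)²). With (π/L)² = 9*π^2/16 and c = 5/8, the largest admissible constant is α = ((π/L)² + c)/((π/L)² + 1).
Simplifying, α = (10 + 9*π^2)/(16 + 9*π^2).


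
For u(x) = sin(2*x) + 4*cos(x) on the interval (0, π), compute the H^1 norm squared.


||u||_{H^1(0,π)}^2 = 64/3 + 37*π/2

u'(x) = -4*sin(x) + 2*cos(2*x).
Expand u² and (u')² and integrate term by term on (0, π), using: for integers n ≥ 1, ∫_0^π sin²(nx) dx = ∫_0^π cos²(nx) dx = π/2; for n ≠ n', ∫_0^π sin(nx)sin(n'x) dx = ∫_0^π cos(nx)cos(n'x) dx = 0; and by product-to-sum, ∫_0^π sin(nx)cos(n'x) dx = ½∫_0^π [sin((n+n')x) + sin((n−n')x)] dx, which is 0 when n+n' is even and 2n/(n²−n'²) when n+n' is odd (it need not vanish on (0, π)).
  u² squared terms: (4)²·∫cos(x)² dx = 16·π/2 = 8*π;  (1)²·∫sin(2x)² dx = 1·π/2 = π/2.
  u² cross terms: 2·(4)·(1)·∫cos(x)·sin(2x) dx = 8·(4/3) = 32/3.
  So ∫_0^π u² dx = 8*π + π/2 + 32/3 = 32/3 + 17*π/2.
  (u')² squared terms: (-4)²·∫sin(x)² dx = 16·π/2 = 8*π;  (2)²·∫cos(2x)² dx = 4·π/2 = 2*π.
  (u')² cross terms: 2·(-4)·(2)·∫sin(x)·cos(2x) dx = -16·(-2/3) = 32/3.
  So ∫_0^π (u')² dx = 8*π + 2*π + 32/3 = 32/3 + 10*π.
||u||_{H^1}^2 = (32/3 + 17*π/2) + (32/3 + 10*π) = 64/3 + 37*π/2.


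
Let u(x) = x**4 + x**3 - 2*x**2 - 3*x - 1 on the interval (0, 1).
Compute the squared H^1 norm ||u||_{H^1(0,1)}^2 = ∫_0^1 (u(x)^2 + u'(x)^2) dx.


||u||_{H^1}^2 = 23081/1260

The H^1 norm (squared) on an interval (0, L) is
  ||u||_{H^1}^2 = ∫_0^L u(x)^2 dx + ∫_0^L u'(x)^2 dx.
Compute u'(x) = 4*x**3 + 3*x**2 - 4*x - 3.
Then u(x)^2 = x**8 + 2*x**7 - 3*x**6 - 10*x**5 - 4*x**4 + 10*x**3 + 13*x**2 + 6*x + 1 and u'(x)^2 = 16*x**6 + 24*x**5 - 23*x**4 - 48*x**3 - 2*x**2 + 24*x + 9.
Integrate each monomial from 0 to 1 using ∫_0^1 c·x^n dx = c·1^(n+1)/(n+1):
  ∫_0^1 u(x)^2 dx = ∫_0^1 (x^8 + 2*x^7 - 3*x^6 - 10*x^5 - 4*x^4 + 10*x^3 + 13*x^2 + 6*x + 1) dx. Term by term:
    ∫_0^1 x^8 dx = 1/9;  ∫_0^1 2*x^7 dx = 1/4;  ∫_0^1 -3*x^6 dx = -3/7;
    ∫_0^1 -10*x^5 dx = -5/3;  ∫_0^1 -4*x^4 dx = -4/5;  ∫_0^1 10*x^3 dx = 5/2;
    ∫_0^1 13*x^2 dx = 13/3;  ∫_0^1 6*x dx = 3;  ∫_0^1 1 dx = 1.
  Sum: 1/9 + 1/4 − 3/7 − 5/3 − 4/5 + 5/2 + 13/3 + 3 + 1 = 10457/1260.
  ∫_0^1 u'(x)^2 dx = ∫_0^1 (16*x^6 + 24*x^5 - 23*x^4 - 48*x^3 - 2*x^2 + 24*x + 9) dx. Term by term:
    ∫_0^1 16*x^6 dx = 16/7;  ∫_0^1 24*x^5 dx = 4;  ∫_0^1 -23*x^4 dx = -23/5;
    ∫_0^1 -48*x^3 dx = -12;  ∫_0^1 -2*x^2 dx = -2/3;  ∫_0^1 24*x dx = 12;
    ∫_0^1 9 dx = 9.
  Sum: 16/7 + 4 − 23/5 − 12 − 2/3 + 12 + 9 = 1052/105.
Adding: ||u||_{H^1}^2 = 10457/1260 + 1052/105 = 23081/1260.


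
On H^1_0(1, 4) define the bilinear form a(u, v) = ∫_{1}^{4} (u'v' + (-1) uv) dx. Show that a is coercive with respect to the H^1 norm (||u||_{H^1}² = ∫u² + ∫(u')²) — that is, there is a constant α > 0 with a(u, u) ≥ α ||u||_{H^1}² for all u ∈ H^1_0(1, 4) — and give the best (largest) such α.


α = (-9 + π^2)/(9 + π^2)

Coercivity of a(·,·) on H^1_0(1, 4) means a(u, u) ≥ α ||u||_{H^1}² for every u ∈ H^1_0.
The interval has length L = 3, and Poincaré/coercivity depend only on L. Here a(u, u) = ∫(u')² + (-1)·∫u².
Here c = -1 < 0 with |c| < (π/L)² = π^2/9, so coercivity still holds. The condition a(u,u) ≥ α||u||_{H^1}² reads (1−α)∫(u')² ≥ (α−c)∫u². Any admissible α is ≤ 1 (rapidly oscillating u have ∫u²/∫(u')² → 0), and α = 1 would force 0 ≥ (1−c)∫u², impossible since c < 1; so 1−α > 0. By the sharp Poincaré inequality on H^1_0 of an interval of length L, ∫(u')² ≥ (π/L)²∫u² with equality for the first sine mode sin(π(x−x₀)/L) (x₀ the left endpoint), so the inequality holds for all u iff (1−α)(π/L)² ≥ α − c, i.e. α ≤ ((π/L)² + c)/((π/L)² + 1) = (1 + c(L/π)²)/(1 + (L/π)²). (Direct route, valid since c ≤ 0: Poincaré gives c∫u² ≥ c(L/π)²∫(u')², so a(u,u) ≥ (1 + c(L/π)²)∫(u')², while ||u||_{H^1}² ≤ (1 + (L/π)²)∫(u')²; dividing yields the same α.) With (π/L)² = π^2/9 and c = -1, the largest admissible constant is α = ((π/L)² + c)/((π/L)² + 1).
Simplifying, α = (-9 + π^2)/(9 + π^2).


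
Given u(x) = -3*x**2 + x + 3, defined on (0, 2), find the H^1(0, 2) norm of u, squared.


||u||_{H^1}^2 = 1384/15

The H^1 norm (squared) on an interval (0, L) is
  ||u||_{H^1}^2 = ∫_0^L u(x)^2 dx + ∫_0^L u'(x)^2 dx.
Compute u'(x) = 1 - 6*x.
Then u(x)^2 = 9*x**4 - 6*x**3 - 17*x**2 + 6*x + 9 and u'(x)^2 = 36*x**2 - 12*x + 1.
Integrate each monomial from 0 to 2 using ∫_0^2 c·x^n dx = c·2^(n+1)/(n+1):
  ∫_0^2 u(x)^2 dx = ∫_0^2 (9*x^4 - 6*x^3 - 17*x^2 + 6*x + 9) dx. Term by term:
    ∫_0^2 9*x^4 dx = 288/5;  ∫_0^2 -6*x^3 dx = -24;  ∫_0^2 -17*x^2 dx = -136/3;
    ∫_0^2 6*x dx = 12;  ∫_0^2 9 dx = 18.
  Sum: 288/5 − 24 − 136/3 + 12 + 18 = 274/15.
  ∫_0^2 u'(x)^2 dx = ∫_0^2 (36*x^2 - 12*x + 1) dx. Term by term:
    ∫_0^2 36*x^2 dx = 96;  ∫_0^2 -12*x dx = -24;  ∫_0^2 1 dx = 2.
  Sum: 96 − 24 + 2 = 74.
Adding: ||u||_{H^1}^2 = 274/15 + 74 = 1384/15.


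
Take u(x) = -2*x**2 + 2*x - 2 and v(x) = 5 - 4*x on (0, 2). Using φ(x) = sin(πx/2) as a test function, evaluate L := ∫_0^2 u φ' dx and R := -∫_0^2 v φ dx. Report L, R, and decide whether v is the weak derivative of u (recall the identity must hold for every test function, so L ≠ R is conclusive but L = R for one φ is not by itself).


LHS = 8/π, RHS = -4/π. No, v is not the weak derivative of u.

u(x) = -2*x**2 + 2*x - 2, classical derivative u'(x) = 2 - 4*x.
φ(x) = sin(πx/2), so φ'(x) = π*cos(π*x/2)/2.
Note φ(0) = φ(2) = 0, so the boundary term u·φ vanishes.
LHS = ∫_0^2 u(x) φ'(x) dx = ∫_0^2 (-π*x^2*cos(π*x/2) + π*x*cos(π*x/2) - π*cos(π*x/2)) dx. Term by term:
  ∫_0^2 -π*cos(π*x/2) dx = 0;  ∫_0^2 π*x*cos(π*x/2) dx = -8/π;  ∫_0^2 -π*x^2*cos(π*x/2) dx = 16/π.
Sum: 0 − 8/π + 16/π = 8/π.
So LHS = 8/π.
∫_0^2 v(x) φ(x) dx = ∫_0^2 (-4*x*sin(π*x/2) + 5*sin(π*x/2)) dx. Term by term:
  ∫_0^2 5*sin(π*x/2) dx = 20/π;  ∫_0^2 -4*x*sin(π*x/2) dx = -16/π.
Sum: 20/π − 16/π = 4/π.
So RHS = -∫_0^2 v(x) φ(x) dx = -4/π.
LHS − RHS = 12/π ≠ 0, so the identity fails.
(For a valid weak derivative the identity must hold for EVERY test function, in particular this one. The failure shows v is NOT the weak derivative of u.)
Correct weak derivative would be u'(x) = 2 - 4*x.


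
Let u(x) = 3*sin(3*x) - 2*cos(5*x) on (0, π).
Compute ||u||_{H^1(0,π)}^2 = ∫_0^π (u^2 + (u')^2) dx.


||u||_{H^1(0,π)}^2 = 97*π

u'(x) = 10*sin(5*x) + 9*cos(3*x).
Expand u² and (u')² and integrate term by term on (0, π), using: for integers n ≥ 1, ∫_0^π sin²(nx) dx = ∫_0^π cos²(nx) dx = π/2; for n ≠ n', ∫_0^π sin(nx)sin(n'x) dx = ∫_0^π cos(nx)cos(n'x) dx = 0; and by product-to-sum, ∫_0^π sin(nx)cos(n'x) dx = ½∫_0^π [sin((n+n')x) + sin((n−n')x)] dx, which is 0 when n+n' is even and 2n/(n²−n'²) when n+n' is odd (it need not vanish on (0, π)).
  u² squared terms: (-2)²·∫cos(5x)² dx = 4·π/2 = 2*π;  (3)²·∫sin(3x)² dx = 9·π/2 = 9*π/2.
  u² cross terms: 2·(-2)·(3)·∫cos(5x)·sin(3x) dx = -12·(0) = 0.
  So ∫_0^π u² dx = 2*π + 9*π/2 + 0 = 13*π/2.
  (u')² squared terms: (9)²·∫cos(3x)² dx = 81·π/2 = 81*π/2;  (10)²·∫sin(5x)² dx = 100·π/2 = 50*π.
  (u')² cross terms: 2·(9)·(10)·∫cos(3x)·sin(5x) dx = 180·(0) = 0.
  So ∫_0^π (u')² dx = 81*π/2 + 50*π + 0 = 181*π/2.
||u||_{H^1}^2 = (13*π/2) + (181*π/2) = 97*π.


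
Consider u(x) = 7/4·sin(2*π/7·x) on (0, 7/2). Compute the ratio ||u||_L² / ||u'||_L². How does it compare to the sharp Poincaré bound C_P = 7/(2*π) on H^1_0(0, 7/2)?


||u||_L² / ||u'||_L² = 7/(2*π) = C_P.

u(x) = 7/4·sin(2*π/7·x), so u'(x) = π*cos(2*π*x/7)/2.
Writing u(x) = A·sin(kπx/L) with A = 7/4 and k = 1, use ∫_0^L sin²(kπx/L) dx = L/2 and ∫_0^L cos²(kπx/L) dx = L/2.
u² = 49/16·sin²(2*π/7·x) and (u')² = π^2/4·cos²(2*π/7·x), and each of sin², cos² integrates to L/2 = 7/4 over (0, 7/2).
∫_0^7/2 u² dx = 343/64, so ||u||_L² = 7*sqrt(7)/8.
∫_0^7/2 (u')² dx = 7*π^2/16, so ||u'||_L² = sqrt(7)*π/4.
Ratio ||u||_L² / ||u'||_L² = 7/(2*π).
Sharp Poincaré constant on H^1_0(0, 7/2) is C_P = L/π = 7/(2*π), achieved by sin(2*π/7·x).
This is the k = 1 eigenfunction (up to amplitude), so the ratio equals the sharp Poincaré constant exactly.


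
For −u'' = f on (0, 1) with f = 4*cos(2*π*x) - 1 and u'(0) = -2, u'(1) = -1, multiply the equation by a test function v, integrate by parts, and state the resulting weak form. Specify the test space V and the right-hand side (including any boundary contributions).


V = H^1(0, 1) (v unrestricted at boundary; u is determined up to an additive constant); weak form: ∫_0^1 u'v' dx = ∫_0^1 (4*cos(2*π*x) - 1) v dx − v(1) + 2·v(0) for all v ∈ V.

Multiply both sides by a test function v and integrate from 0 to 1:
  ∫_0^1 −u''(x) v(x) dx = ∫_0^1 f(x) v(x) dx.
Integrate the LHS by parts once:
  ∫_0^1 −u'' v dx = −[u'(x) v(x)]_0^1 + ∫_0^1 u'(x) v'(x) dx.
Thus ∫_0^1 u'(x) v'(x) dx = ∫_0^1 f(x) v(x) dx + [u'(x) v(x)]_0^1.
Choose V so that boundary terms are either known or forced to vanish.
u has inhomogeneous Neumann u'(0) = -2, u'(1) = -1. [u' v]_0^1 = (-1)·v(1) − (-2)·v(0) = − v(1) + 2·v(0). Take V = H^1(0, 1); boundary term becomes part of RHS.
Weak formulation: find u (satisfying any essential BC) such that ∫_0^1 u'(x) v'(x) dx = ∫_0^1 f v dx − v(1) + 2·v(0) for all v ∈ V (Neumann data are natural BCs: they enter the RHS as boundary terms).
Substituting f(x) = 4*cos(2*π*x) - 1, the right-hand side is ∫_0^1 (4*cos(2*π*x) - 1) v dx − v(1) + 2·v(0).
Compatibility check (pure Neumann): taking v ≡ 1 ∈ V gives 0 = ∫_0^1 f dx + (-1) − (-2), i.e. ∫_0^1 f dx must equal u'(0) − u'(1) = -1. Indeed ∫_0^1 (4*cos(2*π*x) - 1) dx = -1, so the data are compatible. The solution is then unique only up to an additive constant (fix it e.g. by requiring ∫_0^1 u dx = 0).
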